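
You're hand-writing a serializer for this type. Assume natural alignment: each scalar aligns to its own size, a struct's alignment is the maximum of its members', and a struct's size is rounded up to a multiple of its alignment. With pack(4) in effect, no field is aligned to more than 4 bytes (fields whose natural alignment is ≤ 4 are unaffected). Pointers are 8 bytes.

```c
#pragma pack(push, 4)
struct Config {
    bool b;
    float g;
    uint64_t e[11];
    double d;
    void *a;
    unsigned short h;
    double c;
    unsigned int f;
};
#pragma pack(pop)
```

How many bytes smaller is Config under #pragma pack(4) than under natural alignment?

natural layout:
  0..1  b  (1B, 1-aligned)
  1..4  -- padding (3B)
  4..8  g  (4B, 4-aligned)
  8..96  e  (88B, 8-aligned)
  96..104  d  (8B, 8-aligned)
  104..112  a  (8B, 8-aligned)
  112..114  h  (2B, 2-aligned)
  114..120  -- padding (6B)
  120..128  c  (8B, 8-aligned)
  128..132  f  (4B, 4-aligned)
  132..136  -- tail padding (4B)
  sizeof = 136, alignof = 8
packed(4) layout:
  0..1  b  (1B, 1-aligned)
  1..4  -- padding (3B)
  4..8  g  (4B, 4-aligned)
  8..96  e  (88B, 4-aligned)
  96..104  d  (8B, 4-aligned)
  104..112  a  (8B, 4-aligned)
  112..114  h  (2B, 2-aligned)
  114..116  -- padding (2B)
  116..124  c  (8B, 4-aligned)
  124..128  f  (4B, 4-aligned)
  sizeof = 128, alignof = 4
136 − 128 = 8

8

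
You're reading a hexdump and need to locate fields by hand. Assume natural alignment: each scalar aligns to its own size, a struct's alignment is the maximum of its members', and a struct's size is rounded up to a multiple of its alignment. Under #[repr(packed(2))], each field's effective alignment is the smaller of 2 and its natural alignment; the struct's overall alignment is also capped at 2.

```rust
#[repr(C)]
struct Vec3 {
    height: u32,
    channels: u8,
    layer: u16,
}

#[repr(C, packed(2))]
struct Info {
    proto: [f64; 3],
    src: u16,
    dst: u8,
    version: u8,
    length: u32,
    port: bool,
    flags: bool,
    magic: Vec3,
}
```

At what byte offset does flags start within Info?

33

Vec3: 0..4  height  (4B, 4-aligned); 4..5  channels  (1B, 1-aligned); 5..6  -- padding (1B); 6..8  layer  (2B, 2-aligned); sizeof = 8, alignof = 4
0..24  proto  (24B, 2-aligned)
24..26  src  (2B, 2-aligned)
26..27  dst  (1B, 1-aligned)
27..28  version  (1B, 1-aligned)
28..32  length  (4B, 2-aligned)
32..33  port  (1B, 1-aligned)
33..34  flags  (1B, 1-aligned)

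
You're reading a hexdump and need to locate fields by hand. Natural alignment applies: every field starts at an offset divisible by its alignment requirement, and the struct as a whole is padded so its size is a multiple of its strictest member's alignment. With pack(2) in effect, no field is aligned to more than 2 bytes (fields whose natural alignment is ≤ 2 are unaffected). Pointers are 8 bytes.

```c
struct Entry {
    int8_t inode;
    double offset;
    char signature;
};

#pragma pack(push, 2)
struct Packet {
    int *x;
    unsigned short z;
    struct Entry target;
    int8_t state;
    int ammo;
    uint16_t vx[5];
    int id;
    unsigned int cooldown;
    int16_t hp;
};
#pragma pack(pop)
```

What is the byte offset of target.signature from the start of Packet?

26

Entry: 0..1  inode  (1B, 1-aligned); 1..8  -- padding (7B); 8..16  offset  (8B, 8-aligned); 16..17  signature  (1B, 1-aligned); 17..24  -- tail padding (7B); sizeof = 24, alignof = 8
0..8  x  (8B, 2-aligned)
8..10  z  (2B, 2-aligned)
10..34  target  (24B, 2-aligned)
within Entry: signature at 16
10 + 16 = 26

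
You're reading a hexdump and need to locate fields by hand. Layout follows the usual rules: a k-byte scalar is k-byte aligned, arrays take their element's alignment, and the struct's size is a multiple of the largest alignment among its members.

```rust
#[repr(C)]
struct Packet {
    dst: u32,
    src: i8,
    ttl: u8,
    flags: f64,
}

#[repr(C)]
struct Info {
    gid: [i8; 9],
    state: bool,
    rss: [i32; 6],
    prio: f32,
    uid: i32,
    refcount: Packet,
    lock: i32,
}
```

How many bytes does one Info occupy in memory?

Packet: 0..4  dst  (4B, 4-aligned); 4..5  src  (1B, 1-aligned); 5..6  ttl  (1B, 1-aligned); 6..8  -- padding (2B); 8..16  flags  (8B, 8-aligned); sizeof = 16, alignof = 8
0..9  gid  (9B, 1-aligned)
9..10  state  (1B, 1-aligned)
10..12  -- padding (2B)
12..36  rss  (24B, 4-aligned)
36..40  prio  (4B, 4-aligned)
40..44  uid  (4B, 4-aligned)
44..48  -- padding (4B)
48..64  refcount  (16B, 8-aligned)
64..68  lock  (4B, 4-aligned)
68..72  -- tail padding (4B)
sizeof = 72, alignof = 8

72 bytes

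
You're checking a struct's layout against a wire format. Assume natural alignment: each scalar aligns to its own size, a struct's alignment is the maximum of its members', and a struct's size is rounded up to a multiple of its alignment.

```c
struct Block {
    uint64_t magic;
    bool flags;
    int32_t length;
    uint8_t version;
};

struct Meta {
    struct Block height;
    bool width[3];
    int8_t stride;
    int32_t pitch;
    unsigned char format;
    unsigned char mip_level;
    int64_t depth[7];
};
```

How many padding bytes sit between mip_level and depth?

Block: @0: magic [8B, align 8] → 8; @8: flags [1B, align 1] → 9; +3 pad (align 4); @12: length [4B, align 4] → 16; @16: version [1B, align 1] → 17; +7 tail pad (align 8); size 24, align 8
@0: height [24B, align 8] → 24
@24: width [3B, align 1] → 27
@27: stride [1B, align 1] → 28
@28: pitch [4B, align 4] → 32
@32: format [1B, align 1] → 33
@33: mip_level [1B, align 1] → 34
+6 pad (align 8)
@40: depth [56B, align 8] → 96

6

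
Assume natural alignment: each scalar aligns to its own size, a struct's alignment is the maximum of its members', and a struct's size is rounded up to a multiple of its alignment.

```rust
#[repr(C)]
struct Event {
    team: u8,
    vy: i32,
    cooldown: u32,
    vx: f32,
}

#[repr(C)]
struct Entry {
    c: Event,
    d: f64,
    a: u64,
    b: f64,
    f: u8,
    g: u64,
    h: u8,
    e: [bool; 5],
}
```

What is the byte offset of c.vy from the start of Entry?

4

Event: @0: team [1B, align 1] → 1; +3 pad (align 4); @4: vy [4B, align 4] → 8; @8: cooldown [4B, align 4] → 12; @12: vx [4B, align 4] → 16; size 16, align 4
@0: c [16B, align 4] → 16
within Event: vy at 4
0 + 4 = 4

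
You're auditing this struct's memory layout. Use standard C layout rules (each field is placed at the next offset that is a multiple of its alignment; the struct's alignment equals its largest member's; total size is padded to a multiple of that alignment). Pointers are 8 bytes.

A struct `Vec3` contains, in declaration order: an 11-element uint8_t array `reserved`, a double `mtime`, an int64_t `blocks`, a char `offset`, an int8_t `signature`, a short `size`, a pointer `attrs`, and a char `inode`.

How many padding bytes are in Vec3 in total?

reserved at 0 (size 11, align 1) → ends 11
pad 5 to align 8 for mtime
mtime at 16 (size 8, align 8) → ends 24
blocks at 24 (size 8, align 8) → ends 32
offset at 32 (size 1, align 1) → ends 33
signature at 33 (size 1, align 1) → ends 34
size at 34 (size 2, align 2) → ends 36
pad 4 to align 8 for attrs
attrs at 40 (size 8, align 8) → ends 48
inode at 48 (size 1, align 1) → ends 49
tail pad 7 to reach multiple of 8
total 56 bytes, alignment 8
data bytes 40, size 56 → padding 16

16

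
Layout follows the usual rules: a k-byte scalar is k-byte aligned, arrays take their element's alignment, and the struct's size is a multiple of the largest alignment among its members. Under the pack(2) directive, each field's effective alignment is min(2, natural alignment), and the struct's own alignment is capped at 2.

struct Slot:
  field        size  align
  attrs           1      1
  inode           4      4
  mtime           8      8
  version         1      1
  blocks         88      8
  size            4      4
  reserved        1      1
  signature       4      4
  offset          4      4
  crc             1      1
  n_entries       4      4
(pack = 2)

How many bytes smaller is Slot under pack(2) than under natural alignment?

12

natural layout:
  attrs at 0 (size 1, align 1) → ends 1
  pad 3 to align 4 for inode
  inode at 4 (size 4, align 4) → ends 8
  mtime at 8 (size 8, align 8) → ends 16
  version at 16 (size 1, align 1) → ends 17
  pad 7 to align 8 for blocks
  blocks at 24 (size 88, align 8) → ends 112
  size at 112 (size 4, align 4) → ends 116
  reserved at 116 (size 1, align 1) → ends 117
  pad 3 to align 4 for signature
  signature at 120 (size 4, align 4) → ends 124
  offset at 124 (size 4, align 4) → ends 128
  crc at 128 (size 1, align 1) → ends 129
  pad 3 to align 4 for n_entries
  n_entries at 132 (size 4, align 4) → ends 136
  total 136 bytes, alignment 8
packed(2) layout:
  attrs at 0 (size 1, align 1) → ends 1
  pad 1 to align 2 for inode
  inode at 2 (size 4, align 2) → ends 6
  mtime at 6 (size 8, align 2) → ends 14
  version at 14 (size 1, align 1) → ends 15
  pad 1 to align 2 for blocks
  blocks at 16 (size 88, align 2) → ends 104
  size at 104 (size 4, align 2) → ends 108
  reserved at 108 (size 1, align 1) → ends 109
  pad 1 to align 2 for signature
  signature at 110 (size 4, align 2) → ends 114
  offset at 114 (size 4, align 2) → ends 118
  crc at 118 (size 1, align 1) → ends 119
  pad 1 to align 2 for n_entries
  n_entries at 120 (size 4, align 2) → ends 124
  total 124 bytes, alignment 2
136 − 124 = 12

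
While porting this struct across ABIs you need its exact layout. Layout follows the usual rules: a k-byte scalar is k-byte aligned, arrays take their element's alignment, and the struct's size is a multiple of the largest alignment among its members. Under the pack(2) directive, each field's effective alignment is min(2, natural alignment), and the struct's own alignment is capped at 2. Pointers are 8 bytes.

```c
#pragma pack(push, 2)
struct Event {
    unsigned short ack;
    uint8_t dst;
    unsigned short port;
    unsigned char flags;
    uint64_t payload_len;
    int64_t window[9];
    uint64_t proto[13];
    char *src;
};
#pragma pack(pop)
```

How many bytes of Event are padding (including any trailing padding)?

0..2  ack  (2B, 2-aligned)
2..3  dst  (1B, 1-aligned)
3..4  -- padding (1B)
4..6  port  (2B, 2-aligned)
6..7  flags  (1B, 1-aligned)
7..8  -- padding (1B)
8..16  payload_len  (8B, 2-aligned)
16..88  window  (72B, 2-aligned)
88..192  proto  (104B, 2-aligned)
192..200  src  (8B, 2-aligned)
sizeof = 200, alignof = 2
data bytes 198, size 200 → padding 2

2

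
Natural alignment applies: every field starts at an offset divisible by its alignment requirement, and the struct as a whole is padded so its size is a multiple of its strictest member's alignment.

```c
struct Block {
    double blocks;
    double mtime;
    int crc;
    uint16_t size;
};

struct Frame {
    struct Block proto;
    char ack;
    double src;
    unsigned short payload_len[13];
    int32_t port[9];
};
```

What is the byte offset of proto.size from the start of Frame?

Block: blocks at 0 (size 8, align 8) → ends 8; mtime at 8 (size 8, align 8) → ends 16; crc at 16 (size 4, align 4) → ends 20; size at 20 (size 2, align 2) → ends 22; tail pad 2 to reach multiple of 8; total 24 bytes, alignment 8
proto at 0 (size 24, align 8) → ends 24
within Block: size at 20
0 + 20 = 20

20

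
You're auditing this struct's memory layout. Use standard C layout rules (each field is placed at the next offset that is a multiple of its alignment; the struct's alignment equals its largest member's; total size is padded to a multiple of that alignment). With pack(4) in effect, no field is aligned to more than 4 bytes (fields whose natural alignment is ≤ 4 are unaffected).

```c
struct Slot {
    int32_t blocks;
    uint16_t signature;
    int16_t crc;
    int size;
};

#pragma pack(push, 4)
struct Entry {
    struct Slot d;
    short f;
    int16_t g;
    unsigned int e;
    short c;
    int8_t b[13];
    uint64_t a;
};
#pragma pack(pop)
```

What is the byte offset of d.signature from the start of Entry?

Slot: @0: blocks [4B, align 4] → 4; @4: signature [2B, align 2] → 6; @6: crc [2B, align 2] → 8; @8: size [4B, align 4] → 12; size 12, align 4
@0: d [12B, align 4] → 12
within Slot: signature at 4
0 + 4 = 4

4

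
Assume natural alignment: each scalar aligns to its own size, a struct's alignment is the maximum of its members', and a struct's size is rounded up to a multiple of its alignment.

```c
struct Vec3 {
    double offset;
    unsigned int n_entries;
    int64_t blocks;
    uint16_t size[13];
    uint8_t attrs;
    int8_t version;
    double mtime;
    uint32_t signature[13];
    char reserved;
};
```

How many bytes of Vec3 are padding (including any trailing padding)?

11

offset at 0 (size 8, align 8) → ends 8
n_entries at 8 (size 4, align 4) → ends 12
pad 4 to align 8 for blocks
blocks at 16 (size 8, align 8) → ends 24
size at 24 (size 26, align 2) → ends 50
attrs at 50 (size 1, align 1) → ends 51
version at 51 (size 1, align 1) → ends 52
pad 4 to align 8 for mtime
mtime at 56 (size 8, align 8) → ends 64
signature at 64 (size 52, align 4) → ends 116
reserved at 116 (size 1, align 1) → ends 117
tail pad 3 to reach multiple of 8
total 120 bytes, alignment 8
data bytes 109, size 120 → padding 11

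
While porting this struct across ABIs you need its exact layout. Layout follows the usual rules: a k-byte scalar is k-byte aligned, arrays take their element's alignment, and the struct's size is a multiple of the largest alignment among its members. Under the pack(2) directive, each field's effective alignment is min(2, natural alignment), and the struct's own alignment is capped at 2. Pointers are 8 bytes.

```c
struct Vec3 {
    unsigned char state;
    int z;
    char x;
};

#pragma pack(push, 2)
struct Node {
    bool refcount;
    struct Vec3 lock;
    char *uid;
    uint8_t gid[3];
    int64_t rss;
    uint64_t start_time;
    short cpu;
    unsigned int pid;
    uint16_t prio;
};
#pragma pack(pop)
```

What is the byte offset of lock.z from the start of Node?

Vec3: state at 0 (size 1, align 1) → ends 1; pad 3 to align 4 for z; z at 4 (size 4, align 4) → ends 8; x at 8 (size 1, align 1) → ends 9; tail pad 3 to reach multiple of 4; total 12 bytes, alignment 4
refcount at 0 (size 1, align 1) → ends 1
pad 1 to align 2 for lock
lock at 2 (size 12, align 2) → ends 14
within Vec3: z at 4
2 + 4 = 6

6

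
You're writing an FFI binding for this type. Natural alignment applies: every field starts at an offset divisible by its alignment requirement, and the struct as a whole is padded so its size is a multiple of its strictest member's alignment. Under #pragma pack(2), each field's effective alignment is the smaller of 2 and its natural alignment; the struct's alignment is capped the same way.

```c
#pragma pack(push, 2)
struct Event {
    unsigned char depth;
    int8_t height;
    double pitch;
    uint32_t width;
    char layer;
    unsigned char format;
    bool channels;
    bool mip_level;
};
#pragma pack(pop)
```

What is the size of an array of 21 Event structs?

@0: depth [1B, align 1] → 1
@1: height [1B, align 1] → 2
@2: pitch [8B, align 2] → 10
@10: width [4B, align 2] → 14
@14: layer [1B, align 1] → 15
@15: format [1B, align 1] → 16
@16: channels [1B, align 1] → 17
@17: mip_level [1B, align 1] → 18
size 18, align 2
array of 21: 21 × 18 = 378

378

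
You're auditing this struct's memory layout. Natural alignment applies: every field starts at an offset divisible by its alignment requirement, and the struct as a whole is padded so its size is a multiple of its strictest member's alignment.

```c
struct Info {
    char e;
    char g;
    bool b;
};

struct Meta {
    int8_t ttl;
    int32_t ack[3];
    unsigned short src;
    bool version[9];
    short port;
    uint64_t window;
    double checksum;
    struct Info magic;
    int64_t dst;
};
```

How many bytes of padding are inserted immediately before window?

Info: @0: e [1B, align 1] → 1; @1: g [1B, align 1] → 2; @2: b [1B, align 1] → 3; size 3, align 1
@0: ttl [1B, align 1] → 1
+3 pad (align 4)
@4: ack [12B, align 4] → 16
@16: src [2B, align 2] → 18
@18: version [9B, align 1] → 27
+1 pad (align 2)
@28: port [2B, align 2] → 30
+2 pad (align 8)
@32: window [8B, align 8] → 40

2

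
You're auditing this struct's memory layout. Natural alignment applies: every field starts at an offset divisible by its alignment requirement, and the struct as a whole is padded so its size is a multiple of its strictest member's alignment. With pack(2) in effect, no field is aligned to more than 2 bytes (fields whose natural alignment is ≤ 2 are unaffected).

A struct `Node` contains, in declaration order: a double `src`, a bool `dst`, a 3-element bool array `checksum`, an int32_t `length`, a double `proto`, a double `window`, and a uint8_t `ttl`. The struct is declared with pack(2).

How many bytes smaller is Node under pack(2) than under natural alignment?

natural layout:
  src at 0 (size 8, align 8) → ends 8
  dst at 8 (size 1, align 1) → ends 9
  checksum at 9 (size 3, align 1) → ends 12
  length at 12 (size 4, align 4) → ends 16
  proto at 16 (size 8, align 8) → ends 24
  window at 24 (size 8, align 8) → ends 32
  ttl at 32 (size 1, align 1) → ends 33
  tail pad 7 to reach multiple of 8
  total 40 bytes, alignment 8
packed(2) layout:
  src at 0 (size 8, align 2) → ends 8
  dst at 8 (size 1, align 1) → ends 9
  checksum at 9 (size 3, align 1) → ends 12
  length at 12 (size 4, align 2) → ends 16
  proto at 16 (size 8, align 2) → ends 24
  window at 24 (size 8, align 2) → ends 32
  ttl at 32 (size 1, align 1) → ends 33
  tail pad 1 to reach multiple of 2
  total 34 bytes, alignment 2
40 − 34 = 6

6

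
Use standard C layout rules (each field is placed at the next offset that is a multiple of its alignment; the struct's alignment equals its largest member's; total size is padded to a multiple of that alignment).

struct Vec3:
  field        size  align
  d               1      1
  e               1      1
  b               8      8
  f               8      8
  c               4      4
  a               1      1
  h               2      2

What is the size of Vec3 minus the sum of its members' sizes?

7

@0: d [1B, align 1] → 1
@1: e [1B, align 1] → 2
+6 pad (align 8)
@8: b [8B, align 8] → 16
@16: f [8B, align 8] → 24
@24: c [4B, align 4] → 28
@28: a [1B, align 1] → 29
+1 pad (align 2)
@30: h [2B, align 2] → 32
size 32, align 8
data bytes 25, size 32 → padding 7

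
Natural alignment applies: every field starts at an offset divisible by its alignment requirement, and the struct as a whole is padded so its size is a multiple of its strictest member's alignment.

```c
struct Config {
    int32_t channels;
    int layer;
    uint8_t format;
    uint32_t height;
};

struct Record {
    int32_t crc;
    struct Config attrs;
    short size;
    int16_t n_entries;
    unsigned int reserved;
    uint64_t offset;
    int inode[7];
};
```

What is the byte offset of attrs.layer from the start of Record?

8

Config: channels at 0 (size 4, align 4) → ends 4; layer at 4 (size 4, align 4) → ends 8; format at 8 (size 1, align 1) → ends 9; pad 3 to align 4 for height; height at 12 (size 4, align 4) → ends 16; total 16 bytes, alignment 4
crc at 0 (size 4, align 4) → ends 4
attrs at 4 (size 16, align 4) → ends 20
within Config: layer at 4
4 + 4 = 8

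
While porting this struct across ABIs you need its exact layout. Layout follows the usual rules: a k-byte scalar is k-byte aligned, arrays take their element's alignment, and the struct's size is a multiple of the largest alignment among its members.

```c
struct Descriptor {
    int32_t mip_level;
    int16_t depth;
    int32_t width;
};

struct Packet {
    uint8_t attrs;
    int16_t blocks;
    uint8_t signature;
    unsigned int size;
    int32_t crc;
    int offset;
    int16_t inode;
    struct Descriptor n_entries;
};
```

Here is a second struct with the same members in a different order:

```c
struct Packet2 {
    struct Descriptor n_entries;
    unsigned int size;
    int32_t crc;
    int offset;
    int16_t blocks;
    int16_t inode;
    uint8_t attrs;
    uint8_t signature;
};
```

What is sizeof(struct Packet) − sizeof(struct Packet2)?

Descriptor: mip_level at 0 (size 4, align 4) → ends 4; depth at 4 (size 2, align 2) → ends 6; pad 2 to align 4 for width; width at 8 (size 4, align 4) → ends 12; total 12 bytes, alignment 4
attrs at 0 (size 1, align 1) → ends 1
pad 1 to align 2 for blocks
blocks at 2 (size 2, align 2) → ends 4
signature at 4 (size 1, align 1) → ends 5
pad 3 to align 4 for size
size at 8 (size 4, align 4) → ends 12
crc at 12 (size 4, align 4) → ends 16
offset at 16 (size 4, align 4) → ends 20
inode at 20 (size 2, align 2) → ends 22
pad 2 to align 4 for n_entries
n_entries at 24 (size 12, align 4) → ends 36
total 36 bytes, alignment 4
— Packet2 —
n_entries at 0 (size 12, align 4) → ends 12
size at 12 (size 4, align 4) → ends 16
crc at 16 (size 4, align 4) → ends 20
offset at 20 (size 4, align 4) → ends 24
blocks at 24 (size 2, align 2) → ends 26
inode at 26 (size 2, align 2) → ends 28
attrs at 28 (size 1, align 1) → ends 29
signature at 29 (size 1, align 1) → ends 30
tail pad 2 to reach multiple of 4
total 32 bytes, alignment 4
36 − 32 = 4

4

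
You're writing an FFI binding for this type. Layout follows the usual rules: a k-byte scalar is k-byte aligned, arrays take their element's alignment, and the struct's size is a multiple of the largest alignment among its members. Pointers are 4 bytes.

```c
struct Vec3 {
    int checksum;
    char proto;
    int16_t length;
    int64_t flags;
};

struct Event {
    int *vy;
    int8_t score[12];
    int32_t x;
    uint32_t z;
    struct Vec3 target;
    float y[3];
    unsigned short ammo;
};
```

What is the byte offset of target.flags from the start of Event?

32

Vec3: checksum at 0 (size 4, align 4) → ends 4; proto at 4 (size 1, align 1) → ends 5; pad 1 to align 2 for length; length at 6 (size 2, align 2) → ends 8; flags at 8 (size 8, align 8) → ends 16; total 16 bytes, alignment 8
vy at 0 (size 4, align 4) → ends 4
score at 4 (size 12, align 1) → ends 16
x at 16 (size 4, align 4) → ends 20
z at 20 (size 4, align 4) → ends 24
target at 24 (size 16, align 8) → ends 40
within Vec3: flags at 8
24 + 8 = 32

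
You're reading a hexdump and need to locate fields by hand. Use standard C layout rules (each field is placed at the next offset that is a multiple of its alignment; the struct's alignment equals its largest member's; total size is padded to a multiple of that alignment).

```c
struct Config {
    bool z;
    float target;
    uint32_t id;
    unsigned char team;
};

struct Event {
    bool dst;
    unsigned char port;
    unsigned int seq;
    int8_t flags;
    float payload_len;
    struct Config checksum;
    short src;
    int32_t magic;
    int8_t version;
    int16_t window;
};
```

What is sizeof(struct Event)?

44

Config: @0: z [1B, align 1] → 1; +3 pad (align 4); @4: target [4B, align 4] → 8; @8: id [4B, align 4] → 12; @12: team [1B, align 1] → 13; +3 tail pad (align 4); size 16, align 4
@0: dst [1B, align 1] → 1
@1: port [1B, align 1] → 2
+2 pad (align 4)
@4: seq [4B, align 4] → 8
@8: flags [1B, align 1] → 9
+3 pad (align 4)
@12: payload_len [4B, align 4] → 16
@16: checksum [16B, align 4] → 32
@32: src [2B, align 2] → 34
+2 pad (align 4)
@36: magic [4B, align 4] → 40
@40: version [1B, align 1] → 41
+1 pad (align 2)
@42: window [2B, align 2] → 44
size 44, align 4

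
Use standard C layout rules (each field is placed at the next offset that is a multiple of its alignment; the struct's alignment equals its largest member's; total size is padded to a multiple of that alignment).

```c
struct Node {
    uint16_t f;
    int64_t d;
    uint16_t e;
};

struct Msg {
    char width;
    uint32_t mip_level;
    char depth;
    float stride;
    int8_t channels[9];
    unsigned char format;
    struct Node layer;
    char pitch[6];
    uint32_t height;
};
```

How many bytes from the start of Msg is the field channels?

16

Node: f at 0 (size 2, align 2) → ends 2; pad 6 to align 8 for d; d at 8 (size 8, align 8) → ends 16; e at 16 (size 2, align 2) → ends 18; tail pad 6 to reach multiple of 8; total 24 bytes, alignment 8
width at 0 (size 1, align 1) → ends 1
pad 3 to align 4 for mip_level
mip_level at 4 (size 4, align 4) → ends 8
depth at 8 (size 1, align 1) → ends 9
pad 3 to align 4 for stride
stride at 12 (size 4, align 4) → ends 16
channels at 16 (size 9, align 1) → ends 25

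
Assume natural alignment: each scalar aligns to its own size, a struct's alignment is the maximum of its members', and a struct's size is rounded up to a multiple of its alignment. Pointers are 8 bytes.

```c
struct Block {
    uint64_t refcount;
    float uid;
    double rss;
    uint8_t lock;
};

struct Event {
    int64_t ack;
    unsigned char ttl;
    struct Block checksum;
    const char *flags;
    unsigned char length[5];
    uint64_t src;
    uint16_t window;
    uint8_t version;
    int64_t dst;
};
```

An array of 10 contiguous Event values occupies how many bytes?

Block: @0: refcount [8B, align 8] → 8; @8: uid [4B, align 4] → 12; +4 pad (align 8); @16: rss [8B, align 8] → 24; @24: lock [1B, align 1] → 25; +7 tail pad (align 8); size 32, align 8
@0: ack [8B, align 8] → 8
@8: ttl [1B, align 1] → 9
+7 pad (align 8)
@16: checksum [32B, align 8] → 48
@48: flags [8B, align 8] → 56
@56: length [5B, align 1] → 61
+3 pad (align 8)
@64: src [8B, align 8] → 72
@72: window [2B, align 2] → 74
@74: version [1B, align 1] → 75
+5 pad (align 8)
@80: dst [8B, align 8] → 88
size 88, align 8
array of 10: 10 × 88 = 880

880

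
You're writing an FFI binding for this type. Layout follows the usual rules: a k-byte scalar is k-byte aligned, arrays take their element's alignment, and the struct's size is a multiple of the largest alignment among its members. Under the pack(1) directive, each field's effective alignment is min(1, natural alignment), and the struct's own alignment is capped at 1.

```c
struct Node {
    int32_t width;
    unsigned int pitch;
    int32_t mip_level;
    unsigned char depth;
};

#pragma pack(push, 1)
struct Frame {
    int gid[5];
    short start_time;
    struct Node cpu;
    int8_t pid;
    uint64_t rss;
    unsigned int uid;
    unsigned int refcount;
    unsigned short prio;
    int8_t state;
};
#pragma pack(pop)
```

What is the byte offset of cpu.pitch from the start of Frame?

Node: @0: width [4B, align 4] → 4; @4: pitch [4B, align 4] → 8; @8: mip_level [4B, align 4] → 12; @12: depth [1B, align 1] → 13; +3 tail pad (align 4); size 16, align 4
@0: gid [20B, align 1] → 20
@20: start_time [2B, align 1] → 22
@22: cpu [16B, align 1] → 38
within Node: pitch at 4
22 + 4 = 26

26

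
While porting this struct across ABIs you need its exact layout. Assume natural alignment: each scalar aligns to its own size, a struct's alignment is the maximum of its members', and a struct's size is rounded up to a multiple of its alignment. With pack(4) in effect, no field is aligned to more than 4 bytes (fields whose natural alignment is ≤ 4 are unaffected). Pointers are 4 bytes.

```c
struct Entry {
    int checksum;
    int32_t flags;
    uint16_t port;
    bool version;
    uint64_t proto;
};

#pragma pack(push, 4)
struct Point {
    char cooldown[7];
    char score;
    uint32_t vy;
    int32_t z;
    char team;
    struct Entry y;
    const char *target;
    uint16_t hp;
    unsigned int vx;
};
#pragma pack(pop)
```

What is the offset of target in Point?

Entry: @0: checksum [4B, align 4] → 4; @4: flags [4B, align 4] → 8; @8: port [2B, align 2] → 10; @10: version [1B, align 1] → 11; +5 pad (align 8); @16: proto [8B, align 8] → 24; size 24, align 8
@0: cooldown [7B, align 1] → 7
@7: score [1B, align 1] → 8
@8: vy [4B, align 4] → 12
@12: z [4B, align 4] → 16
@16: team [1B, align 1] → 17
+3 pad (align 4)
@20: y [24B, align 4] → 44
@44: target [4B, align 4] → 48

44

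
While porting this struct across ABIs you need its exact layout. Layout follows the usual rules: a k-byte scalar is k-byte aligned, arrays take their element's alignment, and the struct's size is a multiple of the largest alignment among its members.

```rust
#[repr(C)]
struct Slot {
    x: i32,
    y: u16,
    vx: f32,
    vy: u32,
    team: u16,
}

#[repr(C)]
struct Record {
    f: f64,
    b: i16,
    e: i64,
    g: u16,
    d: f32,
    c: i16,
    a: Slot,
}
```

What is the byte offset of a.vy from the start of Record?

Slot: x at 0 (size 4, align 4) → ends 4; y at 4 (size 2, align 2) → ends 6; pad 2 to align 4 for vx; vx at 8 (size 4, align 4) → ends 12; vy at 12 (size 4, align 4) → ends 16; team at 16 (size 2, align 2) → ends 18; tail pad 2 to reach multiple of 4; total 20 bytes, alignment 4
f at 0 (size 8, align 8) → ends 8
b at 8 (size 2, align 2) → ends 10
pad 6 to align 8 for e
e at 16 (size 8, align 8) → ends 24
g at 24 (size 2, align 2) → ends 26
pad 2 to align 4 for d
d at 28 (size 4, align 4) → ends 32
c at 32 (size 2, align 2) → ends 34
pad 2 to align 4 for a
a at 36 (size 20, align 4) → ends 56
within Slot: vy at 12
36 + 12 = 48

48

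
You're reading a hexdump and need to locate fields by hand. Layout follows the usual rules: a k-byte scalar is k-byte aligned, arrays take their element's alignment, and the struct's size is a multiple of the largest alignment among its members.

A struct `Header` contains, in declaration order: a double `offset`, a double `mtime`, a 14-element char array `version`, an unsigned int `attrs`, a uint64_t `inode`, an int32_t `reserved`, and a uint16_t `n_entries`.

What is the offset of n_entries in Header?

@0: offset [8B, align 8] → 8
@8: mtime [8B, align 8] → 16
@16: version [14B, align 1] → 30
+2 pad (align 4)
@32: attrs [4B, align 4] → 36
+4 pad (align 8)
@40: inode [8B, align 8] → 48
@48: reserved [4B, align 4] → 52
@52: n_entries [2B, align 2] → 54

52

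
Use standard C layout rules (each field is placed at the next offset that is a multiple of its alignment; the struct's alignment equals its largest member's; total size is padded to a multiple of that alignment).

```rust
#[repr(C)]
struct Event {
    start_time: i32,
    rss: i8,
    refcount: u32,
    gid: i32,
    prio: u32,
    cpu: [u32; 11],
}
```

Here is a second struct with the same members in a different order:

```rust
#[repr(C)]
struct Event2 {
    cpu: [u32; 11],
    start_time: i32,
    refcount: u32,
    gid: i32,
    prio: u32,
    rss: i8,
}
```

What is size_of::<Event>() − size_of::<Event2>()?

start_time at 0 (size 4, align 4) → ends 4
rss at 4 (size 1, align 1) → ends 5
pad 3 to align 4 for refcount
refcount at 8 (size 4, align 4) → ends 12
gid at 12 (size 4, align 4) → ends 16
prio at 16 (size 4, align 4) → ends 20
cpu at 20 (size 44, align 4) → ends 64
total 64 bytes, alignment 4
— Event2 —
cpu at 0 (size 44, align 4) → ends 44
start_time at 44 (size 4, align 4) → ends 48
refcount at 48 (size 4, align 4) → ends 52
gid at 52 (size 4, align 4) → ends 56
prio at 56 (size 4, align 4) → ends 60
rss at 60 (size 1, align 1) → ends 61
tail pad 3 to reach multiple of 4
total 64 bytes, alignment 4
64 − 64 = 0

0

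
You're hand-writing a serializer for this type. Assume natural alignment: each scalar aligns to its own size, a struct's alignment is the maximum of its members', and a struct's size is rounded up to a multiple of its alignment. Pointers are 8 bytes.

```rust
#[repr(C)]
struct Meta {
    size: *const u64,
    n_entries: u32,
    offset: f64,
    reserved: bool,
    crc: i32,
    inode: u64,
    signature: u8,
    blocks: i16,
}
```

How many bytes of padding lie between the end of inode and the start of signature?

size at 0 (size 8, align 8) → ends 8
n_entries at 8 (size 4, align 4) → ends 12
pad 4 to align 8 for offset
offset at 16 (size 8, align 8) → ends 24
reserved at 24 (size 1, align 1) → ends 25
pad 3 to align 4 for crc
crc at 28 (size 4, align 4) → ends 32
inode at 32 (size 8, align 8) → ends 40
signature at 40 (size 1, align 1) → ends 41

0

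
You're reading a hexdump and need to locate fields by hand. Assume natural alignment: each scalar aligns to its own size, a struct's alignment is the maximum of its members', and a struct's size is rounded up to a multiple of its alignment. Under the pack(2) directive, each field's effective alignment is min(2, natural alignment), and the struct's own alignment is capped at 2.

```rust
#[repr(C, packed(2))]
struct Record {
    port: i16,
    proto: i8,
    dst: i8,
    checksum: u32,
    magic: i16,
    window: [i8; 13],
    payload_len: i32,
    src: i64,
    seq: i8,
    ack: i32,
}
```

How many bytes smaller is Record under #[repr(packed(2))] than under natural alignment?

natural layout:
  0..2  port  (2B, 2-aligned)
  2..3  proto  (1B, 1-aligned)
  3..4  dst  (1B, 1-aligned)
  4..8  checksum  (4B, 4-aligned)
  8..10  magic  (2B, 2-aligned)
  10..23  window  (13B, 1-aligned)
  23..24  -- padding (1B)
  24..28  payload_len  (4B, 4-aligned)
  28..32  -- padding (4B)
  32..40  src  (8B, 8-aligned)
  40..41  seq  (1B, 1-aligned)
  41..44  -- padding (3B)
  44..48  ack  (4B, 4-aligned)
  sizeof = 48, alignof = 8
packed(2) layout:
  0..2  port  (2B, 2-aligned)
  2..3  proto  (1B, 1-aligned)
  3..4  dst  (1B, 1-aligned)
  4..8  checksum  (4B, 2-aligned)
  8..10  magic  (2B, 2-aligned)
  10..23  window  (13B, 1-aligned)
  23..24  -- padding (1B)
  24..28  payload_len  (4B, 2-aligned)
  28..36  src  (8B, 2-aligned)
  36..37  seq  (1B, 1-aligned)
  37..38  -- padding (1B)
  38..42  ack  (4B, 2-aligned)
  sizeof = 42, alignof = 2
48 − 42 = 6

6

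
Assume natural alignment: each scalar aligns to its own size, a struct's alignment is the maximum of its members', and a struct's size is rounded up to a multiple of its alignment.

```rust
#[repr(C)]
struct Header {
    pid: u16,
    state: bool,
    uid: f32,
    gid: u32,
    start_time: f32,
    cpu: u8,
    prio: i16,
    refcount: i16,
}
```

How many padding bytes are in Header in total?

0..2  pid  (2B, 2-aligned)
2..3  state  (1B, 1-aligned)
3..4  -- padding (1B)
4..8  uid  (4B, 4-aligned)
8..12  gid  (4B, 4-aligned)
12..16  start_time  (4B, 4-aligned)
16..17  cpu  (1B, 1-aligned)
17..18  -- padding (1B)
18..20  prio  (2B, 2-aligned)
20..22  refcount  (2B, 2-aligned)
22..24  -- tail padding (2B)
sizeof = 24, alignof = 4
data bytes 20, size 24 → padding 4

4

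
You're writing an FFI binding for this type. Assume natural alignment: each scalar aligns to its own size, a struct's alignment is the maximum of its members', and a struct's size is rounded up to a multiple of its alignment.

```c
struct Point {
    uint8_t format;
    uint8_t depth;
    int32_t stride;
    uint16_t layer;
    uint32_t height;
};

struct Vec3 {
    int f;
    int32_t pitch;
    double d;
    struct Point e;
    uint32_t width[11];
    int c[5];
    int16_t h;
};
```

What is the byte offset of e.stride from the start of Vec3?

Point: format at 0 (size 1, align 1) → ends 1; depth at 1 (size 1, align 1) → ends 2; pad 2 to align 4 for stride; stride at 4 (size 4, align 4) → ends 8; layer at 8 (size 2, align 2) → ends 10; pad 2 to align 4 for height; height at 12 (size 4, align 4) → ends 16; total 16 bytes, alignment 4
f at 0 (size 4, align 4) → ends 4
pitch at 4 (size 4, align 4) → ends 8
d at 8 (size 8, align 8) → ends 16
e at 16 (size 16, align 4) → ends 32
within Point: stride at 4
16 + 4 = 20

20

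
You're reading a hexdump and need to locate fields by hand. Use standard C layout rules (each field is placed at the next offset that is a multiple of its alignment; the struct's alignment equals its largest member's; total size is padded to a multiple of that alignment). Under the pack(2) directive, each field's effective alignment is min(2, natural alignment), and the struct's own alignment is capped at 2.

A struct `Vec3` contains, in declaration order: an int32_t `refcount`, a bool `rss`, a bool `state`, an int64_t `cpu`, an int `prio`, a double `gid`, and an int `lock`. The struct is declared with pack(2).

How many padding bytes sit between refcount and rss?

0

0..4  refcount  (4B, 2-aligned)
4..5  rss  (1B, 1-aligned)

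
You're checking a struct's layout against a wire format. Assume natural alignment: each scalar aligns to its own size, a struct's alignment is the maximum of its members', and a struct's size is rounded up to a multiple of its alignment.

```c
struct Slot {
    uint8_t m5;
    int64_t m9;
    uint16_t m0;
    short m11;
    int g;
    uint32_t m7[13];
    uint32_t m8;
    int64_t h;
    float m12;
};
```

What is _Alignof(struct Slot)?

8

member alignments: m5=1, m9=8, m0=2, m11=2, g=4, m7=4, m8=4, h=8, m12=4
max = 8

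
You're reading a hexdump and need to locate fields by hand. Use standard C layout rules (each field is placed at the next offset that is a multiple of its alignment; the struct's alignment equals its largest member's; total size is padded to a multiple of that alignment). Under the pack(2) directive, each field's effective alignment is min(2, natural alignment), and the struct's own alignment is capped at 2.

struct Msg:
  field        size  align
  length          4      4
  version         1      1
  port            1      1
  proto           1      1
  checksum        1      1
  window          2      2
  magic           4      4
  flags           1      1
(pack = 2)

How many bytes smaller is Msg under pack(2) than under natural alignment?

natural layout:
  @0: length [4B, align 4] → 4
  @4: version [1B, align 1] → 5
  @5: port [1B, align 1] → 6
  @6: proto [1B, align 1] → 7
  @7: checksum [1B, align 1] → 8
  @8: window [2B, align 2] → 10
  +2 pad (align 4)
  @12: magic [4B, align 4] → 16
  @16: flags [1B, align 1] → 17
  +3 tail pad (align 4)
  size 20, align 4
packed(2) layout:
  @0: length [4B, align 2] → 4
  @4: version [1B, align 1] → 5
  @5: port [1B, align 1] → 6
  @6: proto [1B, align 1] → 7
  @7: checksum [1B, align 1] → 8
  @8: window [2B, align 2] → 10
  @10: magic [4B, align 2] → 14
  @14: flags [1B, align 1] → 15
  +1 tail pad (align 2)
  size 16, align 2
20 − 16 = 4

4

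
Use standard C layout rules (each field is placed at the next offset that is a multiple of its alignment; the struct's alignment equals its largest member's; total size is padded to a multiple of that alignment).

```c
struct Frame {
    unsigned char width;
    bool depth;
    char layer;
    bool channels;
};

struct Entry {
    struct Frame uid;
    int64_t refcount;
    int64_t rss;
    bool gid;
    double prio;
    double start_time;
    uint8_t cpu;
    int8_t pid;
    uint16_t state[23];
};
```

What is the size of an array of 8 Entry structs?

768

Frame: @0: width [1B, align 1] → 1; @1: depth [1B, align 1] → 2; @2: layer [1B, align 1] → 3; @3: channels [1B, align 1] → 4; size 4, align 1
@0: uid [4B, align 1] → 4
+4 pad (align 8)
@8: refcount [8B, align 8] → 16
@16: rss [8B, align 8] → 24
@24: gid [1B, align 1] → 25
+7 pad (align 8)
@32: prio [8B, align 8] → 40
@40: start_time [8B, align 8] → 48
@48: cpu [1B, align 1] → 49
@49: pid [1B, align 1] → 50
@50: state [46B, align 2] → 96
size 96, align 8
array of 8: 8 × 96 = 768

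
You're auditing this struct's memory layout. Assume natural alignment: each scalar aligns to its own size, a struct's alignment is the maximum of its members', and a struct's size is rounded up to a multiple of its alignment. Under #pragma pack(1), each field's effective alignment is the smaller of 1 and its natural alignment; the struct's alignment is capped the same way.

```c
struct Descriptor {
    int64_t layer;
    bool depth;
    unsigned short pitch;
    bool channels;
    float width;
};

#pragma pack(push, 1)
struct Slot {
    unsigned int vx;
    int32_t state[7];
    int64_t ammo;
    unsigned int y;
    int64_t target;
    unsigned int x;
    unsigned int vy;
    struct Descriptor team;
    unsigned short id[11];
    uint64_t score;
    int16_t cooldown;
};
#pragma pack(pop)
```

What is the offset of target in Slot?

Descriptor: @0: layer [8B, align 8] → 8; @8: depth [1B, align 1] → 9; +1 pad (align 2); @10: pitch [2B, align 2] → 12; @12: channels [1B, align 1] → 13; +3 pad (align 4); @16: width [4B, align 4] → 20; +4 tail pad (align 8); size 24, align 8
@0: vx [4B, align 1] → 4
@4: state [28B, align 1] → 32
@32: ammo [8B, align 1] → 40
@40: y [4B, align 1] → 44
@44: target [8B, align 1] → 52

44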